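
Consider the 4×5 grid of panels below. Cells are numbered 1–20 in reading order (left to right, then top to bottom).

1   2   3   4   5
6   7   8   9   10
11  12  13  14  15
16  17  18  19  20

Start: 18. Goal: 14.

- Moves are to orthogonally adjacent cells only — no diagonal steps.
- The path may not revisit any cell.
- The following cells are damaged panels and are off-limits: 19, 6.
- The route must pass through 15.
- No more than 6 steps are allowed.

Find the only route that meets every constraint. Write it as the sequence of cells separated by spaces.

Any route must reach 15 and still end at 14 within 6 moves, so the order of the required stops is forced.
Route from 18: 2× up (reaching 8), 2× right (reaching 10), down to 15, left to 14 — 6 moves in all.
Check: all required cells visited; 6 ≤ 6 moves.

18 13 8 9 10 15 14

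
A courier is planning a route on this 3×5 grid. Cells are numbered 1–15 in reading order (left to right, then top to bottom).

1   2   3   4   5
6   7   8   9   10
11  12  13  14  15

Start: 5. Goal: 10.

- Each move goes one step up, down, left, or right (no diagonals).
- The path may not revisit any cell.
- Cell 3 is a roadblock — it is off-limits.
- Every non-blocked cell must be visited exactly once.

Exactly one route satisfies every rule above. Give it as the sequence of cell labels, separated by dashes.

Need to visit all 14 open cells exactly once, starting at 5 and ending at 10.
Cell 15 has only two open neighbours (10 and 14), so the path must pass straight through it: one of those is the cell it's entered from and the other is where it exits.
Route from 5: left to 4, down to 9, 2× left (reaching 7), up to 2, left to 1, 2× down (reaching 11), 4× right (reaching 15), up to 10 — 13 moves in all.
Check: all 14 open cells covered.

5 - 4 - 9 - 8 - 7 - 2 - 1 - 6 - 11 - 12 - 13 - 14 - 15 - 10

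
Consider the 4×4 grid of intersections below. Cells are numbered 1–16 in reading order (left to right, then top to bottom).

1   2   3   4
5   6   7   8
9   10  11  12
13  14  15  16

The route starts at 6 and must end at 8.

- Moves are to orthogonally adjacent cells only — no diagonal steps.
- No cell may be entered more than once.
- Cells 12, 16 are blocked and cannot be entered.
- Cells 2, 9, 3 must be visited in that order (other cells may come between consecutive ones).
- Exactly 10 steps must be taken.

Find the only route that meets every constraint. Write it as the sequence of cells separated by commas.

6, 2, 1, 5, 9, 10, 11, 7, 3, 4, 8

The waypoints must appear in the order 2, 9, 3, with no cell reused.
Route from 6: up to 2, left to 1, 2× down (reaching 9), 2× right (reaching 11), 2× up (reaching 3), right to 4, down to 8 — 10 moves in all.
Check: order respected (2 at step 1, 9 at step 4, 3 at step 8); 10 moves as required.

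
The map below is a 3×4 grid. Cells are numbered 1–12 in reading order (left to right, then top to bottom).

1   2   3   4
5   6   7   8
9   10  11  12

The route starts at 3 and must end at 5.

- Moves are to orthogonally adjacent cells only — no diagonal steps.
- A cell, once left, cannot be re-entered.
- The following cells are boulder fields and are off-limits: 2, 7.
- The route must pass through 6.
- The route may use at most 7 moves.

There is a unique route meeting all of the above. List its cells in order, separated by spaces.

3 4 8 12 11 10 6 5

Any route must reach 6 and still end at 5 within 7 moves, so the order of the required stops is forced.
Route from 3: right to 4, 2× down (reaching 12), 2× left (reaching 10), up to 6, left to 5 — 7 moves in all.
Check: all required cells visited; 7 ≤ 7 moves.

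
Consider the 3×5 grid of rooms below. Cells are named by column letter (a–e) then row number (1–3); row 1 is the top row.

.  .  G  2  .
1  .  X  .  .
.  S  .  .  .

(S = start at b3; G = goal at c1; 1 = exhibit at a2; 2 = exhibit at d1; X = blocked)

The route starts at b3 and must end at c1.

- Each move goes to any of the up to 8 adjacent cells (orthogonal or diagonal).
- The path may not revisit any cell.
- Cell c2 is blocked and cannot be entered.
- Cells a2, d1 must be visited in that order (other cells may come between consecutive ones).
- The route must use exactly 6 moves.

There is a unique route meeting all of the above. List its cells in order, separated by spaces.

b3 a2 b2 c3 d2 d1 c1

The waypoints must appear in the order a2, d1, with no cell reused.
Route from b3: up-left to a2, right to b2, down-right to c3, up-right to d2, up to d1, left to c1 — 6 moves in all.
Check: order respected (1 at step 1, 2 at step 5); 6 moves as required.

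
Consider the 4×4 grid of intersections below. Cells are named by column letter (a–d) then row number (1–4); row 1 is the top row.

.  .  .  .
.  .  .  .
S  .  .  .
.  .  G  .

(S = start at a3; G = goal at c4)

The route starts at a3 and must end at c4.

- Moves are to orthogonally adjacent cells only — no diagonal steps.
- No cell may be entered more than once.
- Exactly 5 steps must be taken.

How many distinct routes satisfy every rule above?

6

Need simple routes of exactly 5 moves from a3 to c4 (Manhattan distance 3, so 1 moves are spent on a detour and 1 undoing it).
Enumerating: a3 a2 b2 b3 b4 c4 | a3 a2 b2 b3 c3 c4 | a3 a2 b2 c2 c3 c4 | a3 a4 b4 b3 c3 c4 | a3 b3 b2 c2 c3 c4 | a3 b3 c3 d3 d4 c4.
That gives 6 routes.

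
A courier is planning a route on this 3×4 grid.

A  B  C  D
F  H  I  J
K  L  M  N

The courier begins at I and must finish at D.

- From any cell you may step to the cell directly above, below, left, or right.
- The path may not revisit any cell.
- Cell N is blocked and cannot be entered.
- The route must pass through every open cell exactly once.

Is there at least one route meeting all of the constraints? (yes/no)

Colour the cells like a checkerboard: each orthogonal step flips colour, so a Hamiltonian route alternates colours. Here there are 6 cells of one colour and 5 of the other, with start on the same colour as the goal — the counts and endpoints can't be arranged into an alternating sequence of length 11, so no Hamiltonian route exists.

no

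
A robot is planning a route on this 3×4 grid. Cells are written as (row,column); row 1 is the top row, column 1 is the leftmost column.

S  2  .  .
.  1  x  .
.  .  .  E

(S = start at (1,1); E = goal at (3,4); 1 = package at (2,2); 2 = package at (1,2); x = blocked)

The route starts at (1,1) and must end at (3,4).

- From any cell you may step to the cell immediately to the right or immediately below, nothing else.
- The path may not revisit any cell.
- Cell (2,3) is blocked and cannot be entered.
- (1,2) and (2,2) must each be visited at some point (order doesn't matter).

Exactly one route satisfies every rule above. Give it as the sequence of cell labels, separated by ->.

(1,1) -> (1,2) -> (2,2) -> (3,2) -> (3,3) -> (3,4)

Moves only go right or down, so the column and row indices never decrease.
Route from (1,1): right to (1,2), 2× down (reaching (3,2)), 2× right (reaching (3,4)) — 5 moves in all.
Check: all required cells visited.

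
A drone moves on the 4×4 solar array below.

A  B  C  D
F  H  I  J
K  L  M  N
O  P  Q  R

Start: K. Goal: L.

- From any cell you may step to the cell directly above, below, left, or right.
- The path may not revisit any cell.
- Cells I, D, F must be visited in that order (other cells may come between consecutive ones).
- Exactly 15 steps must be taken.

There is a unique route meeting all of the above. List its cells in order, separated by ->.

K -> O -> P -> Q -> R -> N -> M -> I -> J -> D -> C -> B -> A -> F -> H -> L

The waypoints must appear in the order I, D, F, with no cell reused.
Route from K: down to O, 3× right (reaching R), up to N, left to M, up to I, right to J, up to D, 3× left (reaching A), down to F, right to H, down to L — 15 moves in all.
Check: order respected (I at step 7, D at step 9, F at step 13); 15 moves as required.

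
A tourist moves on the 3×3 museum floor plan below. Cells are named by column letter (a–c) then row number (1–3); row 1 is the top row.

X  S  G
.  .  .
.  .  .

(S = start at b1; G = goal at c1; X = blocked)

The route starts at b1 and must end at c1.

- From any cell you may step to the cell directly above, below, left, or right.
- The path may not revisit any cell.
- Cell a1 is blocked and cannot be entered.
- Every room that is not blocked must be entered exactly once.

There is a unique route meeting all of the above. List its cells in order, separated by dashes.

b1 - b2 - a2 - a3 - b3 - c3 - c2 - c1

Need to visit all 8 open cells exactly once, starting at b1 and ending at c1.
Cell c3 has only two open neighbours (c2 and b3), so the path must pass straight through it: one of those is the cell it's entered from and the other is where it exits.
Route from b1: down 1 to b2, left 1 to a2, down 1 to a3, right 2 to c3, up 2 to c1 — 7 moves in all.
Check: all 8 open cells covered.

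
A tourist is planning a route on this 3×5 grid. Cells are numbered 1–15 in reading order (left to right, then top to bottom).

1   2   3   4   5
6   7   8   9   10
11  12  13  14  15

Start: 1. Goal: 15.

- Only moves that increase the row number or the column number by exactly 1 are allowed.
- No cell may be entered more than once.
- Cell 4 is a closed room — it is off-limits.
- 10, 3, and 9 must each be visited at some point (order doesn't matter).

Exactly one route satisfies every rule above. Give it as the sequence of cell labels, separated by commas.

Moves only go right or down, so the column and row indices never decrease.
Route from 1: right 2 to 3, down 1 to 8, right 2 to 10, down 1 to 15 — 6 moves in all.
Check: all required cells visited.

1, 2, 3, 8, 9, 10, 15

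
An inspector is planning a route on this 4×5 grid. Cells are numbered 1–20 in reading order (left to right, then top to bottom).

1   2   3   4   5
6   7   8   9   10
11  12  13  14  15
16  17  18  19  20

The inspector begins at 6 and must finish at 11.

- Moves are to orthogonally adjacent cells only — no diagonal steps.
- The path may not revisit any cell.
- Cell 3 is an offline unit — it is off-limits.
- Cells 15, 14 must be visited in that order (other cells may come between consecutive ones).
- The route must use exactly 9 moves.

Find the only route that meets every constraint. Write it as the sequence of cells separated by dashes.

6 - 7 - 8 - 9 - 10 - 15 - 14 - 13 - 12 - 11

The waypoints must appear in the order 15, 14, with no cell reused.
Route from 6: right 4 to 10, down 1 to 15, left 4 to 11 — 9 moves in all.
Check: order respected (15 at step 5, 14 at step 6); 9 moves as required.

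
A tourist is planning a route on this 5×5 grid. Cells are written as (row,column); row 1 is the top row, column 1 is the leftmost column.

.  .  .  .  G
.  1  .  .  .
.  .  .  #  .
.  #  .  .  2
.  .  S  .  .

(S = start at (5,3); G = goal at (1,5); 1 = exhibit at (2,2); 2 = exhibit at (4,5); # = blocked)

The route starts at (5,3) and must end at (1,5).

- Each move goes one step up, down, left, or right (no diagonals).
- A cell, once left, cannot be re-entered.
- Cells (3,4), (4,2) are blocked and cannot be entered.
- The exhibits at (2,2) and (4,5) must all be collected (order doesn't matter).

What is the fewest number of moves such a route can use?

12

Any route passes through (2,2) and (4,5) in some order between (5,3) and (1,5). Summing Manhattan distances along each leg and taking the cheapest ordering ((5,3) → (2,2) → (4,5) → (1,5)) gives a lower bound of 4 + 5 + 3 = 12 moves.
A route of 12 moves achieves this: (5,3) → (4,3) → (4,4) → (4,5) → (3,5) → (2,5) → (2,4) → (2,3) → (2,2) → (1,2) → (1,3) → (1,4) → (1,5).
Since 12 matches the lower bound, it is optimal.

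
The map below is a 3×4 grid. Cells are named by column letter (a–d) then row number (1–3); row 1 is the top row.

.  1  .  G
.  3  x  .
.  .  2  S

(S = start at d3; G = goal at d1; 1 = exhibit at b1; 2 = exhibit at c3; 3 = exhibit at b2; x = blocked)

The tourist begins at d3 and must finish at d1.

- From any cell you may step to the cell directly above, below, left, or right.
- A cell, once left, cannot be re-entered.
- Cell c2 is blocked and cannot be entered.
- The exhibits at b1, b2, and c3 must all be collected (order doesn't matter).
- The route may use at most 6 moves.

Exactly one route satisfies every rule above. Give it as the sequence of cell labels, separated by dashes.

d3 - c3 - b3 - b2 - b1 - c1 - d1

The 6-move cap with required stops at b1, b2, c3 leaves no slack for detours.
Route from d3: left 2 to b3, up 2 to b1, right 2 to d1 — 6 moves in all.
Check: all required cells visited; 6 ≤ 6 moves.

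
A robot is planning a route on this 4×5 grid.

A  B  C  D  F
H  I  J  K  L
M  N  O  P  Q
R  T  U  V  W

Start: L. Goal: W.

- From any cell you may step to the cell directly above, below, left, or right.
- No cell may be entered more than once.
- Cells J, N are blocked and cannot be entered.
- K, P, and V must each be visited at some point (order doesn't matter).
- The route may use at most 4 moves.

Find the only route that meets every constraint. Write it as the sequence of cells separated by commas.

L, K, P, V, W

The 4-move cap with required stops at K, P, V leaves no slack for detours.
Route from L: left 1 to K, down 2 to V, right 1 to W — 4 moves in all.
Check: all required cells visited; 4 ≤ 4 moves.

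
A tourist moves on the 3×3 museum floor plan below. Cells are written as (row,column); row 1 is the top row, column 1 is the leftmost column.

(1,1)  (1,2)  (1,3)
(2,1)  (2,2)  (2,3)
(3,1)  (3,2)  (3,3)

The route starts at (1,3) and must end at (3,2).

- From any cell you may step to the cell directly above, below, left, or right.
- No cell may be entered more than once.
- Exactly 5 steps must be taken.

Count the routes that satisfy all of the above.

Need simple routes of exactly 5 moves from (1,3) to (3,2) (Manhattan distance 3, so 1 moves are spent on a detour and 1 undoing it).
Enumerating: (1,3) (2,3) (2,2) (2,1) (3,1) (3,2) | (1,3) (1,2) (2,2) (2,1) (3,1) (3,2) | (1,3) (1,2) (2,2) (2,3) (3,3) (3,2) | (1,3) (1,2) (1,1) (2,1) (3,1) (3,2) | (1,3) (1,2) (1,1) (2,1) (2,2) (3,2).
That gives 5 routes.

5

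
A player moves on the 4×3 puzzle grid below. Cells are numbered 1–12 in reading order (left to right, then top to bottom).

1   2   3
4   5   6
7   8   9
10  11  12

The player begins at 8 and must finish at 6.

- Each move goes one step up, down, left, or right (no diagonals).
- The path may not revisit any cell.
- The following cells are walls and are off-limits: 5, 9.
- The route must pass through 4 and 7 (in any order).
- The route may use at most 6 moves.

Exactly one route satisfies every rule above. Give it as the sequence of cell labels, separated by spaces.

The budget equals the shortest possible length, so every move has to be on a shortest route through the required cells.
Route from 8: left 1 to 7, up 2 to 1, right 2 to 3, down 1 to 6 — 6 moves in all.
Check: all required cells visited; 6 ≤ 6 moves.

8 7 4 1 2 3 6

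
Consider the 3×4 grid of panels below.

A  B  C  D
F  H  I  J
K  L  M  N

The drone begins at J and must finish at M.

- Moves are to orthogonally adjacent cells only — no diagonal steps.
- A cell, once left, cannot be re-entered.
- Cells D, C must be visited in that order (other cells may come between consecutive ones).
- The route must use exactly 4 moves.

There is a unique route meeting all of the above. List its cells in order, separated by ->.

J -> D -> C -> I -> M

The waypoints must appear in the order D, C, with no cell reused.
Route from J: up 1 to D, left 1 to C, down 2 to M — 4 moves in all.
Check: order respected (D at step 1, C at step 2); 4 moves as required.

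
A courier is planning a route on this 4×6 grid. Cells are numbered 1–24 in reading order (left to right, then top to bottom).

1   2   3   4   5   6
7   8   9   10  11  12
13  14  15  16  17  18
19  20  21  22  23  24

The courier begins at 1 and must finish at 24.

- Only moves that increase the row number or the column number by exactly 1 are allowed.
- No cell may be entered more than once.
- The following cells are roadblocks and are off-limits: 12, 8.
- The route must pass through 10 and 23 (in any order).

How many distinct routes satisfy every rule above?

A right/down-only route from 1 to 24 makes exactly 3 down-moves and 5 right-moves in some order.
With no other constraints that would be C(8,3) = 56 routes.
A monotone route can only reach the required cells in the order 10, 23, so split there and multiply the segment counts (each segment already excludes blocked cells): 1→10: 2; 10→23: 3; 23→24: 1; product = 6.
That gives 6 routes.

6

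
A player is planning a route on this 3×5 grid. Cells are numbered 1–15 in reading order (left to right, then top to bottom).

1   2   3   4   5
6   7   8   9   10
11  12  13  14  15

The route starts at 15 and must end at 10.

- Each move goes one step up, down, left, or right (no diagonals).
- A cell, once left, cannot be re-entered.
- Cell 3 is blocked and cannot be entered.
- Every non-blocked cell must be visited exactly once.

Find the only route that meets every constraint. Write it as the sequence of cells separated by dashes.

15 - 14 - 13 - 12 - 11 - 6 - 1 - 2 - 7 - 8 - 9 - 4 - 5 - 10

Need to visit all 14 open cells exactly once, starting at 15 and ending at 10.
Route from 15: left 4 to 11, up 2 to 1, right 1 to 2, down 1 to 7, right 2 to 9, up 1 to 4, right 1 to 5, down 1 to 10 — 13 moves in all.
Check: all 14 open cells covered.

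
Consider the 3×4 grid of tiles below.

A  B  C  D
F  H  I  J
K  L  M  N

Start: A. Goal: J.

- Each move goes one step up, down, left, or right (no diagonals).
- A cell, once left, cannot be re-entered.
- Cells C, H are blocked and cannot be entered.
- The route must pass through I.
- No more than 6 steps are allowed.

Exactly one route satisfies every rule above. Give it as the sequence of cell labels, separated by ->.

A -> F -> K -> L -> M -> I -> J

Any route must reach I and still end at J within 6 moves, so the order of the required stops is forced.
Route from A: 2× down (reaching K), 2× right (reaching M), up to I, right to J — 6 moves in all.
Check: all required cells visited; 6 ≤ 6 moves.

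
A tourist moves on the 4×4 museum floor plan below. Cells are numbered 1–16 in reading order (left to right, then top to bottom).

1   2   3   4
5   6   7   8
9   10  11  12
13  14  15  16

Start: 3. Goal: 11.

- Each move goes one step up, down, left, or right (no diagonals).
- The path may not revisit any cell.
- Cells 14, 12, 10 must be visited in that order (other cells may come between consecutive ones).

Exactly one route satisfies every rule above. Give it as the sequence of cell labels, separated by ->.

The waypoints must appear in the order 14, 12, 10, with no cell reused.
Route from 3: left 2 to 1, down 3 to 13, right 3 to 16, up 2 to 8, left 2 to 6, down 1 to 10, right 1 to 11 — 14 moves in all.
Check: order respected (14 at step 6, 12 at step 9, 10 at step 13).

3 -> 2 -> 1 -> 5 -> 9 -> 13 -> 14 -> 15 -> 16 -> 12 -> 8 -> 7 -> 6 -> 10 -> 11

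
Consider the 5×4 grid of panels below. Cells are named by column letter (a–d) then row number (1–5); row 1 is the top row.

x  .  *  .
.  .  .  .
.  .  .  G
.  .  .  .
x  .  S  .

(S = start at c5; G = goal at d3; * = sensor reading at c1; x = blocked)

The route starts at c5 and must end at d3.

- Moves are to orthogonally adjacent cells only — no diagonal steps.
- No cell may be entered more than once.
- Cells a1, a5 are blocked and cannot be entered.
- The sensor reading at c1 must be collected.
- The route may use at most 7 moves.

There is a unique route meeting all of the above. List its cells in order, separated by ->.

c5 -> c4 -> c3 -> c2 -> c1 -> d1 -> d2 -> d3

The 7-move cap with required stops at c1 leaves no slack for detours.
Route from c5: up 4 to c1, right 1 to d1, down 2 to d3 — 7 moves in all.
Check: all required cells visited; 7 ≤ 7 moves.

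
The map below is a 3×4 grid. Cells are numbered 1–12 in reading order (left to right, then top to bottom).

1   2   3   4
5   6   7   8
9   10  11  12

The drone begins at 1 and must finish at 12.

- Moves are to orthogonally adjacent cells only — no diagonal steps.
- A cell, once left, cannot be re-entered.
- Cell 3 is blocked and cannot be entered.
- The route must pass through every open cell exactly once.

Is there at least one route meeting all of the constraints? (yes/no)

Cell 4 has only one open neighbour but is neither the start nor the goal, so a Hamiltonian route would have to both enter and leave it through the same neighbour — impossible without revisiting.

no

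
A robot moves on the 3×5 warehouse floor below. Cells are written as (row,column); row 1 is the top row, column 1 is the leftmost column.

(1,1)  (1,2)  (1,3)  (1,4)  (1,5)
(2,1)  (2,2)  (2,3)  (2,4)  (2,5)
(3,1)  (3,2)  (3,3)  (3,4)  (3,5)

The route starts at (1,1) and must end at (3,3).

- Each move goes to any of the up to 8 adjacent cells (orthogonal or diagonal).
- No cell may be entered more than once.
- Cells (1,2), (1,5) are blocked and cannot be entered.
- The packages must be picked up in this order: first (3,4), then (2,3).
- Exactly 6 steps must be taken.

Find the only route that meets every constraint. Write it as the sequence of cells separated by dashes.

The waypoints must appear in the order (3,4), (2,3), with no cell reused.
Route from (1,1): down-right 1 to (2,2), up-right 1 to (1,3), down-right 1 to (2,4), down 1 to (3,4), up-left 1 to (2,3), down 1 to (3,3) — 6 moves in all.
Check: order respected ((3,4) at step 4, (2,3) at step 5); 6 moves as required.

(1,1) - (2,2) - (1,3) - (2,4) - (3,4) - (2,3) - (3,3)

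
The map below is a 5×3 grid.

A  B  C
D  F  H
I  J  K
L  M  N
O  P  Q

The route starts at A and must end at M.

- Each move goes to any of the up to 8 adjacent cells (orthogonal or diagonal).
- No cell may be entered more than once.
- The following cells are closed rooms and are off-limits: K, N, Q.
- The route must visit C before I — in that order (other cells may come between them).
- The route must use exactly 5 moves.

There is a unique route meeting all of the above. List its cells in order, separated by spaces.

The waypoints must appear in the order C, I, with no cell reused.
Route from A: right 2 to C, down-left 2 to I, down-right 1 to M — 5 moves in all.
Check: order respected (C at step 2, I at step 4); 5 moves as required.

A B C F I M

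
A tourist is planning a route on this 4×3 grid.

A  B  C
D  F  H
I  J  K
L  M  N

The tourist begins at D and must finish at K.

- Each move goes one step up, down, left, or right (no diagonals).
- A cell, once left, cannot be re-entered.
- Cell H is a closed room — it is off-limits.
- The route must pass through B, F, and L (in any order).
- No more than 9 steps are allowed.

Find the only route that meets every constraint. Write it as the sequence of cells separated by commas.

D, A, B, F, J, I, L, M, N, K

Any route must reach B, F, and L and still end at K within 9 moves, so the order of the required stops is forced.
Route from D: up 1 to A, right 1 to B, down 2 to J, left 1 to I, down 1 to L, right 2 to N, up 1 to K — 9 moves in all.
Check: all required cells visited; 9 ≤ 9 moves.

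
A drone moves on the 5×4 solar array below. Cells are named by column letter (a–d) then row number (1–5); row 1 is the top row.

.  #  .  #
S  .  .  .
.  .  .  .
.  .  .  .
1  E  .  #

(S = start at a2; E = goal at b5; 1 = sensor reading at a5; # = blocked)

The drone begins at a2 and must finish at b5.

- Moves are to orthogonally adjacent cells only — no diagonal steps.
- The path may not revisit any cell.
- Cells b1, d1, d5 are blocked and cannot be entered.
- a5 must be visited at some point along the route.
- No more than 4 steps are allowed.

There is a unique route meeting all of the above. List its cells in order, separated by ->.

a2 -> a3 -> a4 -> a5 -> b5

The budget equals the shortest possible length, so every move has to be on a shortest route through the required cells.
Route from a2: 3× down (reaching a5), right to b5 — 4 moves in all.
Check: all required cells visited; 4 ≤ 4 moves.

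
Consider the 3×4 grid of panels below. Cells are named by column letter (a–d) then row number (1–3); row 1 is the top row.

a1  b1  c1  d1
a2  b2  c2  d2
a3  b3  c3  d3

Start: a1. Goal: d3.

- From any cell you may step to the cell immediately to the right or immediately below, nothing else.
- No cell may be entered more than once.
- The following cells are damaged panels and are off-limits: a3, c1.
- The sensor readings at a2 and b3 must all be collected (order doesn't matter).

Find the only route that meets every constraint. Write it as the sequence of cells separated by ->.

a1 -> a2 -> b2 -> b3 -> c3 -> d3

Moves only go right or down, so the column and row indices never decrease.
Route from a1: down to a2, right to b2, down to b3, 2× right (reaching d3) — 5 moves in all.
Check: all required cells visited.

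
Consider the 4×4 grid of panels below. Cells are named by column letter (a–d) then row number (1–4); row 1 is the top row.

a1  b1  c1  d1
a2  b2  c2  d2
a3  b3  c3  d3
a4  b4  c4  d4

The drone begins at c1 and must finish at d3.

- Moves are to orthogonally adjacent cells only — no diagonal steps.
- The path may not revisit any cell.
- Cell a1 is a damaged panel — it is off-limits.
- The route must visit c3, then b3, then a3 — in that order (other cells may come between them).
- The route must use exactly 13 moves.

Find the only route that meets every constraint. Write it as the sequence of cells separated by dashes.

c1 - d1 - d2 - c2 - c3 - b3 - b2 - a2 - a3 - a4 - b4 - c4 - d4 - d3

The waypoints must appear in the order c3, b3, a3, with no cell reused.
Route from c1: right to d1, down to d2, left to c2, down to c3, left to b3, up to b2, left to a2, 2× down (reaching a4), 3× right (reaching d4), up to d3 — 13 moves in all.
Check: order respected (c3 at step 4, b3 at step 5, a3 at step 8); 13 moves as required.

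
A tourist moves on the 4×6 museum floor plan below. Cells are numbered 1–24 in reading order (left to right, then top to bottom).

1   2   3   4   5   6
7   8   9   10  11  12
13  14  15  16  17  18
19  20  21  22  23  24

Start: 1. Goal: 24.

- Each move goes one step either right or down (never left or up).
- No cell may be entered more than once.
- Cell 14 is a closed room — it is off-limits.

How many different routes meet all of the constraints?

A right/down-only route from 1 to 24 makes exactly 3 down-moves and 5 right-moves in some order.
With no other constraints that would be C(8,3) = 56 routes.
Subtract routes through each blocked cell (inclusion–exclusion for overlaps): − through 14: 15 → 41.
That gives 41 routes.

41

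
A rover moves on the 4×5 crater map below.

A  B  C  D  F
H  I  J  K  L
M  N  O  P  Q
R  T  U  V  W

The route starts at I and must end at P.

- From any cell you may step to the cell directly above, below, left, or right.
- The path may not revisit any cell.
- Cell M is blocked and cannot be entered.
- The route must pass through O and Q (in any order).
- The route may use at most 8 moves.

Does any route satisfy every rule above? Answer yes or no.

One route that works: I → N → O → J → K → L → Q → P.

yes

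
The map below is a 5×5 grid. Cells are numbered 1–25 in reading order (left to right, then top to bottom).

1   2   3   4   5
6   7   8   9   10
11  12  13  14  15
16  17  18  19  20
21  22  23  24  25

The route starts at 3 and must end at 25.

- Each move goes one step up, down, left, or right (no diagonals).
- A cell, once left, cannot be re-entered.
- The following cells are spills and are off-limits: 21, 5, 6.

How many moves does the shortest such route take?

The Manhattan distance from 3 to 25 is |1−5| + |3−5| = 6, so at least 6 moves are needed.
A route of 6 moves achieves this: 3 → 8 → 13 → 18 → 23 → 24 → 25.
Since 6 matches the lower bound, it is optimal.

6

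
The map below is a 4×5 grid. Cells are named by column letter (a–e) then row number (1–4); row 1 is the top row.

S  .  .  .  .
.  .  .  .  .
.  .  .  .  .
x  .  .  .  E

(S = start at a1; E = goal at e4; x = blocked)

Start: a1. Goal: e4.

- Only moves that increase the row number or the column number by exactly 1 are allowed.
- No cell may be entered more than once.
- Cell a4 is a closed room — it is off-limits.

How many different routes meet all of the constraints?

34

A right/down-only route from a1 to e4 makes exactly 3 down-moves and 4 right-moves in some order.
With no other constraints that would be C(7,3) = 35 routes.
Subtract routes through each blocked cell (inclusion–exclusion for overlaps): − through a4: 1 → 34.
That gives 34 routes.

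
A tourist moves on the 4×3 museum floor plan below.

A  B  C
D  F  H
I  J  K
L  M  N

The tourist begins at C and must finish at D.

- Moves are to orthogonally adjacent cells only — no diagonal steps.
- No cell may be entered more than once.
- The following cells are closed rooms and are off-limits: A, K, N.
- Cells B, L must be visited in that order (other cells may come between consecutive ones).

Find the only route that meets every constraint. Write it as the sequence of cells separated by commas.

The waypoints must appear in the order B, L, with no cell reused.
Route from C: left 1 to B, down 3 to M, left 1 to L, up 2 to D — 7 moves in all.
Check: order respected (B at step 1, L at step 5).

C, B, F, J, M, L, I, D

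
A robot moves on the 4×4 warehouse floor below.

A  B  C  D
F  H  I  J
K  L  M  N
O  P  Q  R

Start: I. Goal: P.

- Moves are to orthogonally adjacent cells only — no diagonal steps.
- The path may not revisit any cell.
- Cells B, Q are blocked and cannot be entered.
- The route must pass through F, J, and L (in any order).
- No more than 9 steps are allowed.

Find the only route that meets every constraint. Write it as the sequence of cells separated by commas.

I, J, N, M, L, H, F, K, O, P

The budget equals the shortest possible length, so every move has to be on a shortest route through the required cells.
Route from I: right 1 to J, down 1 to N, left 2 to L, up 1 to H, left 1 to F, down 2 to O, right 1 to P — 9 moves in all.
Check: all required cells visited; 9 ≤ 9 moves.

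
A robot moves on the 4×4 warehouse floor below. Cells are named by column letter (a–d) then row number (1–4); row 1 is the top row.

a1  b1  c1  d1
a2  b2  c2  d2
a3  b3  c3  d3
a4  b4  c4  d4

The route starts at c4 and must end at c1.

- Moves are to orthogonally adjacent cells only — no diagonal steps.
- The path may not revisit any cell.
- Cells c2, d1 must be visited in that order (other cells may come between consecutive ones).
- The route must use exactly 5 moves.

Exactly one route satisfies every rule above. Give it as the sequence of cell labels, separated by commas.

c4, c3, c2, d2, d1, c1

The waypoints must appear in the order c2, d1, with no cell reused.
Route from c4: up 2 to c2, right 1 to d2, up 1 to d1, left 1 to c1 — 5 moves in all.
Check: order respected (c2 at step 2, d1 at step 4); 5 moves as required.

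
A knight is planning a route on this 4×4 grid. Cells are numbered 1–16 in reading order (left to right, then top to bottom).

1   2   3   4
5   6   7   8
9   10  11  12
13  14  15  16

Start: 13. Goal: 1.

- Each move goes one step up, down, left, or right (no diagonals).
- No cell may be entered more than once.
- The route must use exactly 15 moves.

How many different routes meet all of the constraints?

8

Need simple routes of exactly 15 moves from 13 to 1 (Manhattan distance 3, so 6 moves are spent on a detour and 6 undoing it).
Enumerating: 13 9 5 6 10 14 15 16 12 11 7 8 4 3 2 1 | 13 9 5 6 7 11 10 14 15 16 12 8 4 3 2 1 | 13 9 10 14 15 16 12 11 7 8 4 3 2 6 5 1 | 13 14 10 9 5 6 7 11 15 16 12 8 4 3 2 1 | 13 14 15 16 12 8 4 3 7 11 10 9 5 6 2 1 | 13 14 15 16 12 8 4 3 2 6 7 11 10 9 5 1 | 13 14 15 16 12 11 7 8 4 3 2 6 10 9 5 1 | 13 14 15 16 12 11 10 9 5 6 7 8 4 3 2 1.
That gives 8 routes.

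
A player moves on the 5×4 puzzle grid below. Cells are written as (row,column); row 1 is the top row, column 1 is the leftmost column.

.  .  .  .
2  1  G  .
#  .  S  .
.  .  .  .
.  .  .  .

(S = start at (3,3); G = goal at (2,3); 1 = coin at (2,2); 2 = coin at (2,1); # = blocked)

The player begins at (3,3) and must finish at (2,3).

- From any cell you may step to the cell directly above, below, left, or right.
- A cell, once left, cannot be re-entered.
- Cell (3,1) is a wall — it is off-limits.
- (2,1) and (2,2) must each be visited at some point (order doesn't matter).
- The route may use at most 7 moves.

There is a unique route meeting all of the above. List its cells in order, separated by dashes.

(3,3) - (3,2) - (2,2) - (2,1) - (1,1) - (1,2) - (1,3) - (2,3)

The 7-move cap with required stops at (2,1), (2,2) leaves no slack for detours.
Route from (3,3): left to (3,2), up to (2,2), left to (2,1), up to (1,1), 2× right (reaching (1,3)), down to (2,3) — 7 moves in all.
Check: all required cells visited; 7 ≤ 7 moves.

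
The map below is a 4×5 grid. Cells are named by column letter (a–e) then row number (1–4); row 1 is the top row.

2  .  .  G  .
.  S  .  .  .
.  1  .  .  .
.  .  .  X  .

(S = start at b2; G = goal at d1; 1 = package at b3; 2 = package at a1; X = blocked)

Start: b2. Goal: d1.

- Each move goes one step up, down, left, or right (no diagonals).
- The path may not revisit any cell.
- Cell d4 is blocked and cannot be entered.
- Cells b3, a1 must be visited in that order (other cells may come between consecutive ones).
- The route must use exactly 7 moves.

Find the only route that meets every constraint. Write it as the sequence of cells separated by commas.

b2, b3, a3, a2, a1, b1, c1, d1

The waypoints must appear in the order b3, a1, with no cell reused.
Route from b2: down to b3, left to a3, 2× up (reaching a1), 3× right (reaching d1) — 7 moves in all.
Check: order respected (1 at step 1, 2 at step 4); 7 moves as required.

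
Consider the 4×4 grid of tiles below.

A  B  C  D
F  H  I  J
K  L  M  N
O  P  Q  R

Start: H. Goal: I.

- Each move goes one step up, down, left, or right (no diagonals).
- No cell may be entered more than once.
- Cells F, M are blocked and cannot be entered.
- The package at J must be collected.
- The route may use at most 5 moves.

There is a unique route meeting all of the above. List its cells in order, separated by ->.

The budget equals the shortest possible length, so every move has to be on a shortest route through the required cells.
Route from H: up to B, 2× right (reaching D), down to J, left to I — 5 moves in all.
Check: all required cells visited; 5 ≤ 5 moves.

H -> B -> C -> D -> J -> I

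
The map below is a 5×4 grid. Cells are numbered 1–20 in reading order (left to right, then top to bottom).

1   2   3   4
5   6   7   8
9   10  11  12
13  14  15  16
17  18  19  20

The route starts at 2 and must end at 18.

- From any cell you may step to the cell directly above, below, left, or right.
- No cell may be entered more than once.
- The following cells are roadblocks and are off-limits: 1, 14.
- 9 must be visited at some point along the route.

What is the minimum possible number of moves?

Any route passes through 9 somewhere between 2 and 18. Summing Manhattan distances along the two legs (2 → 9 → 18) gives a lower bound of 3 + 3 = 6 moves.
A route of 6 moves achieves this: 2 → 6 → 10 → 9 → 13 → 17 → 18.
Since 6 matches the lower bound, it is optimal.

6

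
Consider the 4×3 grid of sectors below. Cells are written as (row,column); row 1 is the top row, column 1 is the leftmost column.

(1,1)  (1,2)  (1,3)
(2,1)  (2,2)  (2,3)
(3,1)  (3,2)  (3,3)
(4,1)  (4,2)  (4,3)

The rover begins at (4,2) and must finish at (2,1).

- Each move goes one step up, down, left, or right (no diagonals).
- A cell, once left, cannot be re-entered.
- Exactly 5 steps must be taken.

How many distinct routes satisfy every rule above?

6

Need simple routes of exactly 5 moves from (4,2) to (2,1) (Manhattan distance 3, so 1 moves are spent on a detour and 1 undoing it).
Enumerating: (4,2) (3,2) (2,2) (1,2) (1,1) (2,1) | (4,2) (3,2) (3,3) (2,3) (2,2) (2,1) | (4,2) (4,1) (3,1) (3,2) (2,2) (2,1) | (4,2) (4,3) (3,3) (2,3) (2,2) (2,1) | (4,2) (4,3) (3,3) (3,2) (2,2) (2,1) | (4,2) (4,3) (3,3) (3,2) (3,1) (2,1).
That gives 6 routes.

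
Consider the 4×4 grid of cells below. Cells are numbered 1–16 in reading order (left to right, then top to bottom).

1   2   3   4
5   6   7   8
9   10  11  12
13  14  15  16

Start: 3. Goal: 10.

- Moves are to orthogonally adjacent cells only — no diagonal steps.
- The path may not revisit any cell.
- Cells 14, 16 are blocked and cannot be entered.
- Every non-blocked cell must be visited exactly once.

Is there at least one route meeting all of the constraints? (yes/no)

Cell 13 has only one open neighbour but is neither the start nor the goal, so a Hamiltonian route would have to both enter and leave it through the same neighbour — impossible without revisiting.

no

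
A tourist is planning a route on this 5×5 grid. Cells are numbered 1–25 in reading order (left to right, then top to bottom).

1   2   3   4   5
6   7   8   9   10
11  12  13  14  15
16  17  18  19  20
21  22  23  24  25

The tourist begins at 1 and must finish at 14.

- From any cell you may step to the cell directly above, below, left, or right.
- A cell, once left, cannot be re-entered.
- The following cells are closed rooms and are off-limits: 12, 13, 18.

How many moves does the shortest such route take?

The Manhattan distance from 1 to 14 is |1−3| + |1−4| = 5, so at least 5 moves are needed.
A route of 5 moves achieves this: 1 → 6 → 7 → 8 → 9 → 14.
Since 5 matches the lower bound, it is optimal.

5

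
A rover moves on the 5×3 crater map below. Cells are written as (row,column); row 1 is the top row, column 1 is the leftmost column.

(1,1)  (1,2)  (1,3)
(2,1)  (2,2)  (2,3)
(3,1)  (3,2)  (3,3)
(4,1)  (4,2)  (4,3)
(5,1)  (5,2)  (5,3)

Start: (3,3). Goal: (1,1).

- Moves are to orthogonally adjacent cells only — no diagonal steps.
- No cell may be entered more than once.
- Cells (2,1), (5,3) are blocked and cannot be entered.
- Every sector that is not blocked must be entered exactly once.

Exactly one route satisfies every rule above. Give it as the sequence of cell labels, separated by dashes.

(3,3) - (4,3) - (4,2) - (5,2) - (5,1) - (4,1) - (3,1) - (3,2) - (2,2) - (2,3) - (1,3) - (1,2) - (1,1)

Need to visit all 13 open cells exactly once, starting at (3,3) and ending at (1,1).
Cell (4,3) has only two open neighbours ((3,3) and (4,2)), so the path must pass straight through it: one of those is the cell it's entered from and the other is where it exits.
Route from (3,3): down to (4,3), left to (4,2), down to (5,2), left to (5,1), 2× up (reaching (3,1)), right to (3,2), up to (2,2), right to (2,3), up to (1,3), 2× left (reaching (1,1)) — 12 moves in all.
Check: all 13 open cells covered.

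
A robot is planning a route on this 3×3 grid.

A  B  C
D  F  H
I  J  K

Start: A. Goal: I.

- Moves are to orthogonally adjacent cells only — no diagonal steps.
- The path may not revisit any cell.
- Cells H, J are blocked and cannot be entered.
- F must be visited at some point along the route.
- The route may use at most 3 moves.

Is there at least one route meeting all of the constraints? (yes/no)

no

Even ignoring the no-revisit rule, getting from A to I via F needs at least 2 + 2 = 4 moves (Manhattan distance per leg), which exceeds the 3-move limit.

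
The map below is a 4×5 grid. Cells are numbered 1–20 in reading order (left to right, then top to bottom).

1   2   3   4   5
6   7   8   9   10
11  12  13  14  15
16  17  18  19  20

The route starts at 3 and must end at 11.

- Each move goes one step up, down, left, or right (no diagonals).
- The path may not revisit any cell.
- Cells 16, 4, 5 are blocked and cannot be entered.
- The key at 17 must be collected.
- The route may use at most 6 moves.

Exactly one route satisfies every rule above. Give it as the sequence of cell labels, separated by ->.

Any route must reach 17 and still end at 11 within 6 moves, so the order of the required stops is forced.
Route from 3: down 3 to 18, left 1 to 17, up 1 to 12, left 1 to 11 — 6 moves in all.
Check: all required cells visited; 6 ≤ 6 moves.

3 -> 8 -> 13 -> 18 -> 17 -> 12 -> 11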